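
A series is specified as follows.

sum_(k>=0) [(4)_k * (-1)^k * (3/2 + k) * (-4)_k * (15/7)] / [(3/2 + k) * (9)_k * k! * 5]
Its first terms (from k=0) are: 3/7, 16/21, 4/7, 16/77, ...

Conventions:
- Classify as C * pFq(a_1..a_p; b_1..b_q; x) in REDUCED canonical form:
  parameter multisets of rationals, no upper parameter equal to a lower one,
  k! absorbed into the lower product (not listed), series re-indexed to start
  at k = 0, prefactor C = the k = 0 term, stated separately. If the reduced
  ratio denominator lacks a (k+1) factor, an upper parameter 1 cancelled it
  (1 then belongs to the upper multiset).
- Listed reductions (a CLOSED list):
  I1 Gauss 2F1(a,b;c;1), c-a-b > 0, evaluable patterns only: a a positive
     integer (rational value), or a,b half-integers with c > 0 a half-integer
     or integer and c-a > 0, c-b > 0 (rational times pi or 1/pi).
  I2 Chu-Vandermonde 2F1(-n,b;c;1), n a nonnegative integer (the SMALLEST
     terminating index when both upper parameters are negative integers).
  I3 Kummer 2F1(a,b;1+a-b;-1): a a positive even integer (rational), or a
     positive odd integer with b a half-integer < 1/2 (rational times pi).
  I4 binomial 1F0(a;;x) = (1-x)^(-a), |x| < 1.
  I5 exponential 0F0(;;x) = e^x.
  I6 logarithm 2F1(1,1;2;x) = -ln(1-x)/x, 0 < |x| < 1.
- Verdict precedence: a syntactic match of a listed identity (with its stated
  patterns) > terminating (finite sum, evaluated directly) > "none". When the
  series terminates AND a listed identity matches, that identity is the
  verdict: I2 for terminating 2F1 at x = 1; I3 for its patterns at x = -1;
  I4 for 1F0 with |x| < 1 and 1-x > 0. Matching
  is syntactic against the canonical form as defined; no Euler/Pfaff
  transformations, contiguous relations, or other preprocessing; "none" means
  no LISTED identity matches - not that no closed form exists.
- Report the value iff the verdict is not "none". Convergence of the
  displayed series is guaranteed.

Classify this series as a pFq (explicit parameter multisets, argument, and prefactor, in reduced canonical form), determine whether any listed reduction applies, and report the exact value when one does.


Canonical form: C = 3/7 times 2F1 with upper {-4, 4}, lower {9}, x = -1. Verdict: Kummer's theorem (I3) applies (x = -1; c = 9 equals 1+a-b for upper {-4, 4}: listed pattern). Exact value: 2.

Key step: t_0 being 3/7, the constant factors (prefactor 3/7) combine into one prefactor.
Step ratio: r(k) = (-1) * (k-4) (k+4) / [(k+9) (k+1)] - rational in k. x = (-1); t_0 = 3/7; negate the roots.


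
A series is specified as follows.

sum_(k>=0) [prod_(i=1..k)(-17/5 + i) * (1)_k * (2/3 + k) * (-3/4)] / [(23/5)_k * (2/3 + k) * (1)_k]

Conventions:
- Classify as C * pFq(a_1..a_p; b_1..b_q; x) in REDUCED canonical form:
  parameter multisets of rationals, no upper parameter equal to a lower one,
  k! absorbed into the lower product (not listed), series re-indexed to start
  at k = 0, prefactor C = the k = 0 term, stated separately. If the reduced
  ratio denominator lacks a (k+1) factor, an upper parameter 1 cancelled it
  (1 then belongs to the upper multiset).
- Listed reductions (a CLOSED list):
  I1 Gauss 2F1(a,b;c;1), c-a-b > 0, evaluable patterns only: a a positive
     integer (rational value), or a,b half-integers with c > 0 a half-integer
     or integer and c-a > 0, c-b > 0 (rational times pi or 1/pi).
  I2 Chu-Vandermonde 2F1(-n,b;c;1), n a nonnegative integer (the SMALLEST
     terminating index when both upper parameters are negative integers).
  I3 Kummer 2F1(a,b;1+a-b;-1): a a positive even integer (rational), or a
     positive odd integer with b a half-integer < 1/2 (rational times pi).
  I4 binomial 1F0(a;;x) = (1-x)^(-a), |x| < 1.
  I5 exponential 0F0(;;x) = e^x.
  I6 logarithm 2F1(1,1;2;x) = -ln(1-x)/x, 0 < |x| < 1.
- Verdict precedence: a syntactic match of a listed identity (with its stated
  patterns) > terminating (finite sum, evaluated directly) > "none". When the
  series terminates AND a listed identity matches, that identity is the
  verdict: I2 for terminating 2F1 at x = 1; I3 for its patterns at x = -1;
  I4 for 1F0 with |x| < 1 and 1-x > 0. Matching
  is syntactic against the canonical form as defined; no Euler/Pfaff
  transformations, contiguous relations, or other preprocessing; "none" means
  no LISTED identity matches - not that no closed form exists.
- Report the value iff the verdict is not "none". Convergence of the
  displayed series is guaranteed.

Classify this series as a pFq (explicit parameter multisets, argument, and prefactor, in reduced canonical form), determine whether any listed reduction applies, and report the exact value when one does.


This is -3/4 * 2F1(-12/5, 1; 23/5; 1) in reduced canonical form. Verdict: Gauss's theorem (I1) fires (x = 1: the Gamma ratio telescopes since c-a-b = 6 > 0 and a = 1 in Z>0). Value: -9/20.

Structural cue: t_0 = -3/4 here, and striking the common factor k + 2/3 reduces the term (C = -3/4).
Ratio: r(k) = 1 * (k-12/5) (k+1) / [(k+23/5) (k+1)] - rational in k, leading ratio 1; with t_0 = -3/4, classification follows.


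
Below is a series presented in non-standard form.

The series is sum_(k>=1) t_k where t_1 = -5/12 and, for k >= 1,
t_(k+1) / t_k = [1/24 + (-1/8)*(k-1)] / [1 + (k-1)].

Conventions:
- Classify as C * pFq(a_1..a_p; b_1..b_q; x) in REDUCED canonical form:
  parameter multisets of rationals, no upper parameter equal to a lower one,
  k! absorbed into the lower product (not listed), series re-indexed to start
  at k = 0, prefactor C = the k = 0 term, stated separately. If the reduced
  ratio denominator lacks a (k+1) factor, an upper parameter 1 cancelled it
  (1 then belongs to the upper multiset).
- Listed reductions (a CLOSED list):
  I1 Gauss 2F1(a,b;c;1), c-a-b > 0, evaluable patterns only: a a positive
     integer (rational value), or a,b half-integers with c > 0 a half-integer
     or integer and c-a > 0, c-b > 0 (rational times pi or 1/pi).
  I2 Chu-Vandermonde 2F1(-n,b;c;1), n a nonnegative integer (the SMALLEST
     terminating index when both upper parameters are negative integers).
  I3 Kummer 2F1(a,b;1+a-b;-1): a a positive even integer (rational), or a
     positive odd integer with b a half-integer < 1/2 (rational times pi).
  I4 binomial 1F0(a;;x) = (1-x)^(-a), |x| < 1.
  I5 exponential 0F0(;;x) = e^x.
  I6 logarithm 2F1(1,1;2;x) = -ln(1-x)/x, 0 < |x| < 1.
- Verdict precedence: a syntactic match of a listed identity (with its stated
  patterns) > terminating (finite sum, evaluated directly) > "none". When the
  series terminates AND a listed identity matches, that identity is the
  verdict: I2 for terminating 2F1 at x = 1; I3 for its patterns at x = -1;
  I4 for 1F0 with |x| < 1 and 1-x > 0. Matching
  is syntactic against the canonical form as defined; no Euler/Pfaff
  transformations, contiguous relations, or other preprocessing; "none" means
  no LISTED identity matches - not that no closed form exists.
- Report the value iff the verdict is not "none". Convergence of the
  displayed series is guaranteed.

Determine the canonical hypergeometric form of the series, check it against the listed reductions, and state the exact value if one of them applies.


Prefactor -5/12, argument -1/8: 1F0 with upper {-1/3} over lower {-}. Verdict: the I4 binomial reduction matches (the 1F0 binomial series: exponent 1/3, x = -1/8). Value: (-5/12) * (9/8)^(1/3).

Key step: from the first term -5/12: roots of the ratio polynomials (C = -5/12, x = -1/8) are the negated parameters.
Consecutive-term ratio: r(k) = (-1/8) * (k-1/3) / [(k+1)] - rational in k. x = (-1/8); t_0 = -5/12; negate the roots.


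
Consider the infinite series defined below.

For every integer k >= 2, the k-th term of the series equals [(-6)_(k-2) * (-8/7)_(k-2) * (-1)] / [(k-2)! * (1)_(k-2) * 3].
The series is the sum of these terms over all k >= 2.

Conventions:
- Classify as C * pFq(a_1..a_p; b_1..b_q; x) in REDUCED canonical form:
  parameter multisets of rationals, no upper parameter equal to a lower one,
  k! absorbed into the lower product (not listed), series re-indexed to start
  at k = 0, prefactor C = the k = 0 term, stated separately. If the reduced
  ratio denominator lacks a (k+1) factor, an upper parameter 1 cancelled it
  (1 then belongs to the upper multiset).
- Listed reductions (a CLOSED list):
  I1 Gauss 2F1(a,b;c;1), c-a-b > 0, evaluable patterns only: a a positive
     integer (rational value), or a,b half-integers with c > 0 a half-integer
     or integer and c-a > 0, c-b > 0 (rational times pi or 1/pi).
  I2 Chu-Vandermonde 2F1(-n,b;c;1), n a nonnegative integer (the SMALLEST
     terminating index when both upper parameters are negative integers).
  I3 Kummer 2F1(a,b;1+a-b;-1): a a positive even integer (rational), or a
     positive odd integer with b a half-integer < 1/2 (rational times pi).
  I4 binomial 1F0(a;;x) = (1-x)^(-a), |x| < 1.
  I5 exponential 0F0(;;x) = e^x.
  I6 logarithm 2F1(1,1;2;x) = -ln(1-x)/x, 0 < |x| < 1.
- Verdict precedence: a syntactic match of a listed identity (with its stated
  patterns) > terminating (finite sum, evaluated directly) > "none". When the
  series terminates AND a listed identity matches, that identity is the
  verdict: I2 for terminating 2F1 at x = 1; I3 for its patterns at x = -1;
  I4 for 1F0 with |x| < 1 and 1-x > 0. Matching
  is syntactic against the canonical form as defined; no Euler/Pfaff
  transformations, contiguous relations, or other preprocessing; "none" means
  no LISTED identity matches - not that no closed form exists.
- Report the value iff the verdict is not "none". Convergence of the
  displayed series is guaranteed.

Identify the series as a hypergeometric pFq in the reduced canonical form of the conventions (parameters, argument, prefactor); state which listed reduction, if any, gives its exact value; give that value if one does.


At argument 1: a 2F1 with upper {-6, -8/7}, lower {1}, scaled by C = -1/3. Verdict: this is the Chu-Vandermonde identity I2 (terminating 2F1 at x = 1 with n = 6, b = -8/7, c = 1). Value: -342925/117649.

First insight: t_0 being -1/3, the constant factors (C = -1/3, x = 1) combine into one prefactor.
Step ratio: r(k) = 1 * (k-6) (k-8/7) / [(k+1) (k+1)] ; factor over Q: parameters, x = 1, and C = -1/3.


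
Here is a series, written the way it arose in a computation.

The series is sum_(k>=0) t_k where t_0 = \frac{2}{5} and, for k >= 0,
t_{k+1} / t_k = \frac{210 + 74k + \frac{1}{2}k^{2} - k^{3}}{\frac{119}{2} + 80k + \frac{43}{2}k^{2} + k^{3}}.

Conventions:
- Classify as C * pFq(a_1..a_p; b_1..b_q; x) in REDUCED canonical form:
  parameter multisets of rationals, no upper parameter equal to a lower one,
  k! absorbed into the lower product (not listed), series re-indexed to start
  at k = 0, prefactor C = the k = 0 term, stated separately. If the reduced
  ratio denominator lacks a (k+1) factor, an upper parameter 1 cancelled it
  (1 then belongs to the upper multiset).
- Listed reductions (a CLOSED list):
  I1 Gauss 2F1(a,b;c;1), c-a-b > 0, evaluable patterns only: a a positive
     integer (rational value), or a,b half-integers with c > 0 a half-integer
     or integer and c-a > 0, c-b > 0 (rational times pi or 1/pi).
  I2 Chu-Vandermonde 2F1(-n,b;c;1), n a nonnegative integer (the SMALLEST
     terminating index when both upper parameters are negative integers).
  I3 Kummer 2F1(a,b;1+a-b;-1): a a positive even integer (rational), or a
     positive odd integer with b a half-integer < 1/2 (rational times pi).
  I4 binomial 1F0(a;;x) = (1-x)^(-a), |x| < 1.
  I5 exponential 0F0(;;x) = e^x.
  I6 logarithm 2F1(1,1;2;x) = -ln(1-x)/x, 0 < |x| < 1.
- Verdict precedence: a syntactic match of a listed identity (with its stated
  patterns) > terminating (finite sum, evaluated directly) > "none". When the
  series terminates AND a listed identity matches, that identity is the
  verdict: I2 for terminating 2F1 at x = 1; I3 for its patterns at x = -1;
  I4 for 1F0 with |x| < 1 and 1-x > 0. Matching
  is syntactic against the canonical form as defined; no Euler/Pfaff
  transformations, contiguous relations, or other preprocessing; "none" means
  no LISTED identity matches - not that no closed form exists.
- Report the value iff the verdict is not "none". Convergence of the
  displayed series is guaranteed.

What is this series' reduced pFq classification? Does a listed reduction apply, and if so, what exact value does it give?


Prefactor \frac{2}{5}, argument -1: 2F1 with upper {-10, 6} over lower {17}. Verdict at x = -1: the Kummer evaluation I3 matches (x = -1; c = 17 equals 1+a-b for upper {-10, 6}: listed pattern). Its exact value is \frac{56}{5}.

Structural cue: with t_0 = \frac{2}{5}, roots of the ratio polynomials (prefactor 2/5) are the negated parameters.
Adjacent-term ratio: r(k) = -1 * (k-10) (k+6) / [(k+17) (k+1)] - poly over poly, x = -1 from leading terms; C = \frac{2}{5} at k = 0.


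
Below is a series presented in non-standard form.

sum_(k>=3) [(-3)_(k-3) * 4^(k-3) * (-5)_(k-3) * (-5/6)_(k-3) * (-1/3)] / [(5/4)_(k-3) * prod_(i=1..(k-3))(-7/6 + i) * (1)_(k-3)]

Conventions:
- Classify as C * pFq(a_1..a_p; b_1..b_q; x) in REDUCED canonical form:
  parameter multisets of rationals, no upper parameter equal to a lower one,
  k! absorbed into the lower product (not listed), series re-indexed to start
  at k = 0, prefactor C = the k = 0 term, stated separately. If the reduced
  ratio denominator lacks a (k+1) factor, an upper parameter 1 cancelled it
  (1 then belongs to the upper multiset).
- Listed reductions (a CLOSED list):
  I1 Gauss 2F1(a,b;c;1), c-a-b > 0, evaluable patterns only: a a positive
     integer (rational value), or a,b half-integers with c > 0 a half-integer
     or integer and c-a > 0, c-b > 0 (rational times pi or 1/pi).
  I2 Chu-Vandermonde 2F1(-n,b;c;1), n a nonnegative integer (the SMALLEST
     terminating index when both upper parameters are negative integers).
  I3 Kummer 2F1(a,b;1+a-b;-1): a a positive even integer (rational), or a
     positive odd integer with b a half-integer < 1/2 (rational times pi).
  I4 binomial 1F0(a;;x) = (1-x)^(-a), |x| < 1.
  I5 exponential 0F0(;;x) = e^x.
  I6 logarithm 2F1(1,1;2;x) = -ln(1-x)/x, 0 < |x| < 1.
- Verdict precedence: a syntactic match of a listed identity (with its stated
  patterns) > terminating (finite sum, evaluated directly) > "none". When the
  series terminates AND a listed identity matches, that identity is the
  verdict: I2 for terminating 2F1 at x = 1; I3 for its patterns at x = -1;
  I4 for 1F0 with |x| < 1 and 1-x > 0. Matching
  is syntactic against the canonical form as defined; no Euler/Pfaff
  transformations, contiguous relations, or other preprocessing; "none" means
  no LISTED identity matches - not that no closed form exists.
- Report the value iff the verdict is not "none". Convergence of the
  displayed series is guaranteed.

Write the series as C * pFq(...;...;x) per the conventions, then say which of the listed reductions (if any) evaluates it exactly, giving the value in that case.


Reduced: x = 4, 3F2, upper = {-5, -3, -5/6}, lower = {-1/6, 5/4}, C = -1/3. Verdict: terminating - upper -3 stops the sum at k = 3; the 4 terms are added exactly. Its exact value is -40501/143.

First insight: x = 4 and (1)_k (C = -1/3) is k! itself.
Adjacent-term ratio: r(k) = 4 * (k-5) (k-3) (k-5/6) / [(k-1/6) (k+5/4) (k+1)] - rational; roots negated = parameters, x = 4, C = -1/3.


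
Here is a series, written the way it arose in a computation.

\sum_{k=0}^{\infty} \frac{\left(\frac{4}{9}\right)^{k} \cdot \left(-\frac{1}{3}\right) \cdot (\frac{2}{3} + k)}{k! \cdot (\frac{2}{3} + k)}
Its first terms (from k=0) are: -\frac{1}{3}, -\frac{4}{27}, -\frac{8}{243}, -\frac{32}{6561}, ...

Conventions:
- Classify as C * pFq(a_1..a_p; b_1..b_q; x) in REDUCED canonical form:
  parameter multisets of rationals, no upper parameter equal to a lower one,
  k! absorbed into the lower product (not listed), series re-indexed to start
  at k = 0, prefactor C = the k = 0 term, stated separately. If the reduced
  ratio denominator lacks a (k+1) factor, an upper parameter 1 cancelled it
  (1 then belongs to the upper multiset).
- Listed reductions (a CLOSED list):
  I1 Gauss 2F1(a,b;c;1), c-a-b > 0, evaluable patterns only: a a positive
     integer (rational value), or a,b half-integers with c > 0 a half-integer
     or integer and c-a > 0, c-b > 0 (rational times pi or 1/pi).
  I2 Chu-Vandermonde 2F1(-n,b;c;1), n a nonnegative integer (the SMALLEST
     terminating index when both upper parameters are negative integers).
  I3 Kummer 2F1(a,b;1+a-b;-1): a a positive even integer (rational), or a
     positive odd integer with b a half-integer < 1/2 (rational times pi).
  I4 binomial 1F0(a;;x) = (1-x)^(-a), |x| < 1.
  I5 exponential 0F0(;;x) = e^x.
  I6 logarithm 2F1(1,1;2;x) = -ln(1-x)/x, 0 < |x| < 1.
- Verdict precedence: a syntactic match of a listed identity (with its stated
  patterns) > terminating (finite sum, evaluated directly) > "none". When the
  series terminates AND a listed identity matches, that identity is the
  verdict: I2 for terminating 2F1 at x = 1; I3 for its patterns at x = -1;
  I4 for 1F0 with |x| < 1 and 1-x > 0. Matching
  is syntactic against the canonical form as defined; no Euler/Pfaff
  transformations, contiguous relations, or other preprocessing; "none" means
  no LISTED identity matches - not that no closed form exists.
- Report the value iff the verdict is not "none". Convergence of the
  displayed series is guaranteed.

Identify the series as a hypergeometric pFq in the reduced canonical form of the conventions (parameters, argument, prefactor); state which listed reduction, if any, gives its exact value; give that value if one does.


The series (x = \frac{4}{9}) is 0F0: upper {-}, lower {-}, prefactor -\frac{1}{3}. Verdict (x = \frac{4}{9}): the exponential series (I5) applies (the 0F0 exponential series at x = \frac{4}{9}). Its exact value is \left(-\frac{1}{3}\right) \cdot e^{\frac{4}{9}}.

Structural cue: from the first term -\frac{1}{3}: striking the common factor k + 2/3 reduces the term (C = -1/3).
Step ratio: r(k) = \frac{4}{9} * 1 / [(k+1)] - rational in k. x = \frac{4}{9}; t_0 = -\frac{1}{3}; negate the roots.


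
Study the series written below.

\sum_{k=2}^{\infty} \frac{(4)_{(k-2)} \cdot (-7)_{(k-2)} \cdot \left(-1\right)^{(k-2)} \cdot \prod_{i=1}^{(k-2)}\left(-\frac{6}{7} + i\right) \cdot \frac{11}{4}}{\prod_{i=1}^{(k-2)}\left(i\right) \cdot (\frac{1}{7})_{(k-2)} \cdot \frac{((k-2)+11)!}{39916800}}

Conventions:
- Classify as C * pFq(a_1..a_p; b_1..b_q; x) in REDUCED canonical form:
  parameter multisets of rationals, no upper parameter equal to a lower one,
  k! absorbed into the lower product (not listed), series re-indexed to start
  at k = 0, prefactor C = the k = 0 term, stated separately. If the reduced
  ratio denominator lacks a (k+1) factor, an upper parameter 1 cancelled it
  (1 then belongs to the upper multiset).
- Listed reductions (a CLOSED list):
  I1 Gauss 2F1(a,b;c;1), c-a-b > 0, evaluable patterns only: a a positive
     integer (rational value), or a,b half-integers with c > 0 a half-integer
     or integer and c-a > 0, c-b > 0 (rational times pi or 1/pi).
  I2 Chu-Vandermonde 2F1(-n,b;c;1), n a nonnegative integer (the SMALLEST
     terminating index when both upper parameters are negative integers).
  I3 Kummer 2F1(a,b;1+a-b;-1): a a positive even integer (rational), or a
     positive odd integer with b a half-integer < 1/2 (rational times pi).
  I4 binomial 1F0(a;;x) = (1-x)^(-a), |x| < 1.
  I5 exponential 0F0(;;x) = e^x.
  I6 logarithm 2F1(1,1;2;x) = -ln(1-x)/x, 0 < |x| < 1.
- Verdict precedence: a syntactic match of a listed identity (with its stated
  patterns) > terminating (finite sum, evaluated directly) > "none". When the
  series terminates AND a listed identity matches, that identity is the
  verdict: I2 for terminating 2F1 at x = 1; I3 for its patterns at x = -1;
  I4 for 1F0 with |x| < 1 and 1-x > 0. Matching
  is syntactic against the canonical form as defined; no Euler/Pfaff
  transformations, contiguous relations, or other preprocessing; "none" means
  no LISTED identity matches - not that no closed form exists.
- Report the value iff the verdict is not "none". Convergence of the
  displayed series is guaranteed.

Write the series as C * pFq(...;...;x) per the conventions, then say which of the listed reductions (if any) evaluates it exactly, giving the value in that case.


This is \frac{11}{4} * 2F1(-7, 4; 12; -1) in reduced canonical form. Verdict: the Kummer evaluation I3 fires (x = -1; c = 12 equals 1+a-b for upper {-7, 4}: listed pattern). Exact value: \frac{605}{24}.

First insight: t_0 = \frac{11}{4} here, and the parameter 1/7 appears in both the upper and lower lists and cancels.
Term ratio: r(k) = -1 * (k-7) (k+4) / [(k+12) (k+1)] - rational in k, leading ratio -1; with t_0 = \frac{11}{4}, classification follows.


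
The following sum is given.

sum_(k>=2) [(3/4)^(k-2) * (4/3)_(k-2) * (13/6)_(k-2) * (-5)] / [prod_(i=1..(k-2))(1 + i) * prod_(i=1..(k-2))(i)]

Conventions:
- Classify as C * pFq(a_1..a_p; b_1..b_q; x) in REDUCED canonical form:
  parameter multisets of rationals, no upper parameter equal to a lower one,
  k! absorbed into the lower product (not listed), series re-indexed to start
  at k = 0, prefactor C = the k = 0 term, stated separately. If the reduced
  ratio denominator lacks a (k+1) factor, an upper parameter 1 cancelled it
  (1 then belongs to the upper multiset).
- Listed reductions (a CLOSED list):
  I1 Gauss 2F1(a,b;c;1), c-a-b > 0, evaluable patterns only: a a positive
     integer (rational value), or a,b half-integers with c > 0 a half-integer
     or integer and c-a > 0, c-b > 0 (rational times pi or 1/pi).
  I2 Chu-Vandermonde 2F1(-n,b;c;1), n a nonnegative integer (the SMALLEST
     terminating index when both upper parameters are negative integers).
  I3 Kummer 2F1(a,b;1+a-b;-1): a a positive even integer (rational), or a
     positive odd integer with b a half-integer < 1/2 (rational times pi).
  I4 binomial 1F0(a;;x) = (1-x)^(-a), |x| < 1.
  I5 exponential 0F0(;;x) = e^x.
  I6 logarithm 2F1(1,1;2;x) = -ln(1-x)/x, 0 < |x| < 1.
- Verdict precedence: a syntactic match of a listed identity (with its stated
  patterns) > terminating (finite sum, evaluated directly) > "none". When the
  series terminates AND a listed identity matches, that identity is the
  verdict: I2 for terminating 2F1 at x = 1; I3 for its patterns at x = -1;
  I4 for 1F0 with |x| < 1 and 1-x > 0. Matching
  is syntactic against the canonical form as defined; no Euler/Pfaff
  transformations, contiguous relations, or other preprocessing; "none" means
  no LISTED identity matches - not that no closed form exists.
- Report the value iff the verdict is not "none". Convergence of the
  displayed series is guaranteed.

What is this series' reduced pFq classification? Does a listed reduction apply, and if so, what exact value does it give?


At argument 3/4: a 2F1 with upper {4/3, 13/6}, lower {2}, scaled by C = -5. Verdict: none - at argument 3/4 the multisets {4/3, 13/6} ; {2} match no listed identity.

Structural cue: from the first term -5: the lower running product (prefactor -5) is a rising factorial.
Consecutive-term ratio: r(k) = (3/4) * (k+4/3) (k+13/6) / [(k+2) (k+1)] - poly over poly, x = (3/4) from leading terms; C = -5 at k = 0.


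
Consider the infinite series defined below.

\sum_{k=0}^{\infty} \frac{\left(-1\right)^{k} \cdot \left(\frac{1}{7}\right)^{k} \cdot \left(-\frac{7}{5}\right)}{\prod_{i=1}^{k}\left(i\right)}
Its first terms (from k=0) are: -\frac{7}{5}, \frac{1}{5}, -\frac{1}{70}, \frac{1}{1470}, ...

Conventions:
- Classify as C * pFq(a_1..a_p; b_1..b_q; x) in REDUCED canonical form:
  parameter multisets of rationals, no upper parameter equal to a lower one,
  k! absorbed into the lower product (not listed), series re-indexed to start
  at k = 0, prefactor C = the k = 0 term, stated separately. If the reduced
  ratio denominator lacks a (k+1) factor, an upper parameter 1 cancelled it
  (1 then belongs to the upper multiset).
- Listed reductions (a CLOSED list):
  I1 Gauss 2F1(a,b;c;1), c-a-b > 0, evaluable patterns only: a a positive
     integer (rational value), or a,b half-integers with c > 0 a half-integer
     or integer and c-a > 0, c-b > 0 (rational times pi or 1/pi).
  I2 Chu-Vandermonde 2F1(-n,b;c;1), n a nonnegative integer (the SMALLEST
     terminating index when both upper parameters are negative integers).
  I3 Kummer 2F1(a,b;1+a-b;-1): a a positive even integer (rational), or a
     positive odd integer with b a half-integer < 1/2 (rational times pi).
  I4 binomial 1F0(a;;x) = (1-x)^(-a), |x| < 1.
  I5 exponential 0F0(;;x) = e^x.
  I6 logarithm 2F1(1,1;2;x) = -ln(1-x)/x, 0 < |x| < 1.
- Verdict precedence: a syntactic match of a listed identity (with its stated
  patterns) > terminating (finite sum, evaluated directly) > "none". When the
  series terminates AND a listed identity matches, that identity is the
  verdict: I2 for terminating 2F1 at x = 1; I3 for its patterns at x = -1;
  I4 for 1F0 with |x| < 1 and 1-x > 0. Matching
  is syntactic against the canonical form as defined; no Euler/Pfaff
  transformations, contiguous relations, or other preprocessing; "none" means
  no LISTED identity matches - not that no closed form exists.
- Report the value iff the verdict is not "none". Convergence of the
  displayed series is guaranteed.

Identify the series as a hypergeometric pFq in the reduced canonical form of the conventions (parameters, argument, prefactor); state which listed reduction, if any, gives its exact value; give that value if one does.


Canonical form: C = -\frac{7}{5} times 0F0 with upper {-}, lower {-}, x = -\frac{1}{7}. Verdict: exponential (I5) matches (the 0F0 exponential series at x = -\frac{1}{7}). Value: \left(-\frac{7}{5}\right) \cdot e^{-\frac{1}{7}}.

First insight: x = -\frac{1}{7} and the (-1)^k factor (C = -7/5) folds into the argument's sign.
Step ratio: r(k) = -\frac{1}{7} * 1 / [(k+1)] - poly over poly, x = -\frac{1}{7} from leading terms; C = -\frac{7}{5} at k = 0.


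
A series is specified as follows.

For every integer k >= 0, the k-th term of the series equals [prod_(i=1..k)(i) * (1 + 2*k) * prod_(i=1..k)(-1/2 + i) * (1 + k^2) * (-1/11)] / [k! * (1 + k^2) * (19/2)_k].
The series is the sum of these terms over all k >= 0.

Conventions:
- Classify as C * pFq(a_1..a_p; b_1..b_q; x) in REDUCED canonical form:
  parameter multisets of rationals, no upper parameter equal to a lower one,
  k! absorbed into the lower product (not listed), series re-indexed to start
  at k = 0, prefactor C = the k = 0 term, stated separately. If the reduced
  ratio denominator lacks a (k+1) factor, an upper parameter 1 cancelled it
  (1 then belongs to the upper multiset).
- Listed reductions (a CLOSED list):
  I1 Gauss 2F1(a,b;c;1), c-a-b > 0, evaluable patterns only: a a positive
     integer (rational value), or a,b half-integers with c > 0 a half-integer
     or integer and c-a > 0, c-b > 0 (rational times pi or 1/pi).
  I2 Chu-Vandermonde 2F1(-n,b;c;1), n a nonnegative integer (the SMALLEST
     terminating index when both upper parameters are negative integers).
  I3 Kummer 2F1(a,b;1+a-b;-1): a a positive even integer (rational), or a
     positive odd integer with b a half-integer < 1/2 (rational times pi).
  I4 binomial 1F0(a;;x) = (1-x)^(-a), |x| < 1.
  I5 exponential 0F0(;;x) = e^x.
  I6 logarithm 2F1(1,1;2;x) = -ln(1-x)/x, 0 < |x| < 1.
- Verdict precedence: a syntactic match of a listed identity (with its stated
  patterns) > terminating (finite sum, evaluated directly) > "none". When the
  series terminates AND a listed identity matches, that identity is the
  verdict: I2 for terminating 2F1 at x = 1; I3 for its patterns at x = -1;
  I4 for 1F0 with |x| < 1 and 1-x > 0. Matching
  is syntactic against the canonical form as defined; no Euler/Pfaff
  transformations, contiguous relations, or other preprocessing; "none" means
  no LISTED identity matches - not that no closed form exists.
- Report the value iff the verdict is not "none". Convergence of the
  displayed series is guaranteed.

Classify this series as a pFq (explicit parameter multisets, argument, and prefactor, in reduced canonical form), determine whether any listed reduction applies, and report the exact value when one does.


At argument 1: a 2F1 with upper {1, 3/2}, lower {19/2}, scaled by C = -1/11. Verdict: Gauss's theorem (I1) fires (x = 1: the Gamma ratio telescopes since c-a-b = 7 > 0 and a = 1 in Z>0). Hence: -17/154.

Structural cue: with t_0 = -1/11, the running product (C = -1/11) telescopes to a rising factorial.
Step ratio: r(k) = 1 * (k+1) (k+3/2) / [(k+19/2) (k+1)] - poly over poly, x = 1 from leading terms; C = -1/11 at k = 0.


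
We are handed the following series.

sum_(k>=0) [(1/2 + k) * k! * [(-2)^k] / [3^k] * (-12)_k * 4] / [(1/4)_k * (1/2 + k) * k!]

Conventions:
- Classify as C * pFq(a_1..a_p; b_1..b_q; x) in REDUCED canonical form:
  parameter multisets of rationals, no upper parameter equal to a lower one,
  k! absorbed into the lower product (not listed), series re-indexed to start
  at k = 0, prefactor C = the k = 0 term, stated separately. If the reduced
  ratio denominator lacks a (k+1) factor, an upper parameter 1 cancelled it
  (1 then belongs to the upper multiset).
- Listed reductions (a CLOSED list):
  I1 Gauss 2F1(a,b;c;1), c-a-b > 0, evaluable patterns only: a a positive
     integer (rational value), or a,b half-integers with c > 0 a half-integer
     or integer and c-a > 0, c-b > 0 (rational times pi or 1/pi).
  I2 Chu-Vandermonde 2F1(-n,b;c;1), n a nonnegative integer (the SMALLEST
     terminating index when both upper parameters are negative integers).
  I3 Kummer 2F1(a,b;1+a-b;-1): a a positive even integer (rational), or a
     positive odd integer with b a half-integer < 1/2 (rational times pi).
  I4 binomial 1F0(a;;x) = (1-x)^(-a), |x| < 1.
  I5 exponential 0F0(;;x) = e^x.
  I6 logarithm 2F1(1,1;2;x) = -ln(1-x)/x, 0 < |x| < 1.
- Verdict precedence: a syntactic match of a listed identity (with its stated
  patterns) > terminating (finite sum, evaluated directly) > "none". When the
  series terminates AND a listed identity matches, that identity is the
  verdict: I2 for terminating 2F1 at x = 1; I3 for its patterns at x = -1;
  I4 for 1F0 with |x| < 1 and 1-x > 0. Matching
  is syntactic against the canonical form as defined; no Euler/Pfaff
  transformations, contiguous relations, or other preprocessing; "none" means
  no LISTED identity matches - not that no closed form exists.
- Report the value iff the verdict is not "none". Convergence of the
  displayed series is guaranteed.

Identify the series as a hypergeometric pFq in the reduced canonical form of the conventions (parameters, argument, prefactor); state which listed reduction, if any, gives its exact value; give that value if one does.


At argument -2/3: a 2F1 with upper {-12, 1}, lower {1/4}, scaled by C = 4. Verdict: terminating - upper parameter -12 makes this a finite sum (last index 12), evaluated exactly. Hence: 1687721414749912748/77503652171595.

First insight: x = (-2/3) and the factorial ratio (C = 4) (k+a-1)!/(a-1)! is a rising factorial (a)_k.
Ratio: r(k) = (-2/3) * (k-12) (k+1) / [(k+1/4) (k+1)] - poly over poly, x = (-2/3) from leading terms; C = 4 at k = 0.


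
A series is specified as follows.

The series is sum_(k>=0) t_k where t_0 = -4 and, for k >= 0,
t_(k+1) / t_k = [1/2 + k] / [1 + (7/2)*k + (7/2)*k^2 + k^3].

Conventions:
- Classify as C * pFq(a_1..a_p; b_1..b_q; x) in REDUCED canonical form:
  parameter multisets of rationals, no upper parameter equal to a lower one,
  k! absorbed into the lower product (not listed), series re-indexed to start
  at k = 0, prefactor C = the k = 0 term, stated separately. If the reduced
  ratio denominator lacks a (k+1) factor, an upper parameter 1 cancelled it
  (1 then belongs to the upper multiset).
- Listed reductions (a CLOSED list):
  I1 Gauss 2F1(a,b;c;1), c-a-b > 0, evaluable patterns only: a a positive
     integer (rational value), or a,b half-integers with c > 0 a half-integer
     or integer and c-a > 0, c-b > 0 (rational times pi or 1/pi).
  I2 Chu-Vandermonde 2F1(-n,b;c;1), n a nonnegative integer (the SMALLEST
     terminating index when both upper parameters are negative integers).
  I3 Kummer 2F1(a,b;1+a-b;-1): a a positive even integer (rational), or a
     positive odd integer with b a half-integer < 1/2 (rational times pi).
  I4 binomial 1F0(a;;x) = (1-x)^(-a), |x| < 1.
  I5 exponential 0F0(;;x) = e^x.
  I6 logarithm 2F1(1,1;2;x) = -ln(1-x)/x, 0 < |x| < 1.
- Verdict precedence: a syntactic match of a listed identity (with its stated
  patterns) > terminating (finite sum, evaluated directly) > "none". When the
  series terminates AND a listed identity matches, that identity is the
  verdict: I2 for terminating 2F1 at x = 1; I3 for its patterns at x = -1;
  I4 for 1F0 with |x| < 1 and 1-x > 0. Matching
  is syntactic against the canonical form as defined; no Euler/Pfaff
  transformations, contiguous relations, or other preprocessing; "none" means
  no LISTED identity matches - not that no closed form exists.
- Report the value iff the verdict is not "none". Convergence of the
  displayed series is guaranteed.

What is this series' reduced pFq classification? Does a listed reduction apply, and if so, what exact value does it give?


With C = -4: the canonical form is 0F1(-; 2; 1). Verdict: none here - no I1-I6 shape fits x = 1 with lower {2}.

The tell: with t_0 = -4, factor the ratio over Q (C = -4): negated roots = parameters.
Adjacent-term ratio: r(k) = 1 * 1 / [(k+2) (k+1)] ; factor over Q: parameters, x = 1, and C = -4.


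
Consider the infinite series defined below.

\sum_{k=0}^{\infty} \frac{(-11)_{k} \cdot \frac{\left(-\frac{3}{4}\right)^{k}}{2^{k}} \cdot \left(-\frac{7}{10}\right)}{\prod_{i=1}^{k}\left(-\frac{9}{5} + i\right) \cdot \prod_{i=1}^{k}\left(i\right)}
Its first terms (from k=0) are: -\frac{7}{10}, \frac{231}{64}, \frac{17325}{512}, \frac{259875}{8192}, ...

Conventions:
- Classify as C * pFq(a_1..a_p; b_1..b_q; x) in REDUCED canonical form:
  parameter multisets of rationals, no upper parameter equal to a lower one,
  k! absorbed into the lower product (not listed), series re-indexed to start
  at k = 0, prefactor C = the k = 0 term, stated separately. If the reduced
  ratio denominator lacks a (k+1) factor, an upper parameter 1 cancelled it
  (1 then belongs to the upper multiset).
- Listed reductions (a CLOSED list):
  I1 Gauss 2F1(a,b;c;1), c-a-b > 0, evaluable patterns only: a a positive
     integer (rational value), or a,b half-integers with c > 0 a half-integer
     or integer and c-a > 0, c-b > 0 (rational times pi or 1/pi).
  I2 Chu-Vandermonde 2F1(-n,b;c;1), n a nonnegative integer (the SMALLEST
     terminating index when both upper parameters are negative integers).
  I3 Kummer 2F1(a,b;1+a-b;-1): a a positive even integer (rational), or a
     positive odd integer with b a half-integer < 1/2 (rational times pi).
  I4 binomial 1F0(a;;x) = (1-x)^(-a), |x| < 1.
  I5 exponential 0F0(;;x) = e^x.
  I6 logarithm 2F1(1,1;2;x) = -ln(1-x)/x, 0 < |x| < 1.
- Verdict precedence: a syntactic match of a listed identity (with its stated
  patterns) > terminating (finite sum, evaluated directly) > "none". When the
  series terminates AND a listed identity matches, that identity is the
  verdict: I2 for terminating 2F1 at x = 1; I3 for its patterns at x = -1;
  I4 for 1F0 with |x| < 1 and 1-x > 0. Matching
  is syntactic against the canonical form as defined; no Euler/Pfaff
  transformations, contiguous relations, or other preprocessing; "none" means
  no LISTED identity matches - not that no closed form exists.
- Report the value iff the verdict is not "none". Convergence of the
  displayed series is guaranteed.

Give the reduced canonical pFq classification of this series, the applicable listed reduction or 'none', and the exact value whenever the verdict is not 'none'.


Classification (C = -\frac{7}{10}): 1F1 with upper {-11}, lower {-\frac{4}{5}}, argument x = -\frac{3}{8}. Verdict: terminating. With -11 upstairs the series is a 12-term polynomial sum; evaluated term by term. Exact value: \frac{59734419825059173206607}{735409495730070487040}.

Key observation: t_0 = -\frac{7}{10} here, and the two k-th powers (C = -7/10, x = -3/8) combine into one argument.
Adjacent-term ratio: r(k) = -\frac{3}{8} * (k-11) / [(k-\frac{4}{5}) (k+1)] - rational in k, leading ratio -\frac{3}{8}; with t_0 = -\frac{7}{10}, classification follows.


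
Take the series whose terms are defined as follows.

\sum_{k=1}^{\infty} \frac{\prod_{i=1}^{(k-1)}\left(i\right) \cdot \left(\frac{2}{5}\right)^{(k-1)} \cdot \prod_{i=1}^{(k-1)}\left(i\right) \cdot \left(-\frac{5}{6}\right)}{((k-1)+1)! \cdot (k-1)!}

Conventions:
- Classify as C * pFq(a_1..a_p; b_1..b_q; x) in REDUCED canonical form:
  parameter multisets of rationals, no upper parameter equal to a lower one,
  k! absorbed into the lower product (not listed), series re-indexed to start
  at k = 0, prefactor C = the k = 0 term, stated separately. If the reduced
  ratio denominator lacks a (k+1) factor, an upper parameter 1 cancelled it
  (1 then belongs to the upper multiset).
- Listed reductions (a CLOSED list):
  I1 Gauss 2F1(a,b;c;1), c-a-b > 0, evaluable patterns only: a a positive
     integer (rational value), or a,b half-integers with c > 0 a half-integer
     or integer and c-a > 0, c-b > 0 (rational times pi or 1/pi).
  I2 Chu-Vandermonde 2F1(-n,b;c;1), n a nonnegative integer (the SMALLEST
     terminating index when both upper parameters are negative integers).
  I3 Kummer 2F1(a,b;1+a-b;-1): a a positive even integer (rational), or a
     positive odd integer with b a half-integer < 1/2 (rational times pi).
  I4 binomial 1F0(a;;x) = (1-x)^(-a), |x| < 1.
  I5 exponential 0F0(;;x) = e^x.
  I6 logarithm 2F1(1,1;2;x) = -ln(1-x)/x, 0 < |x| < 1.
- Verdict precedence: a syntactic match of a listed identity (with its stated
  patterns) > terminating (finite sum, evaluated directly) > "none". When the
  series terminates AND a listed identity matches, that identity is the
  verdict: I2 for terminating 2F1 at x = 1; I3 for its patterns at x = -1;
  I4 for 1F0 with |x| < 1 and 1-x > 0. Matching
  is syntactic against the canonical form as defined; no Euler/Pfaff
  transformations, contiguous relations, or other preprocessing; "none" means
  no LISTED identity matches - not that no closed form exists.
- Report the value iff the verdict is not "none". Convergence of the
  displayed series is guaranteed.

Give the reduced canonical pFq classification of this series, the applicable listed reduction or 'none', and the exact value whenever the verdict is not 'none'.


With C = -\frac{5}{6}: the canonical form is 2F1(1, 1; 2; \frac{2}{5}). Verdict at x = \frac{2}{5}: the logarithmic series (I6) matches (the logarithm: parameters (1,1;2), x = \frac{2}{5}). Exact value: \frac{25}{12} \cdot \ln\left(\frac{3}{5}\right).

First insight: with t_0 = -\frac{5}{6}, the running product (prefactor -5/6) telescopes to a rising factorial.
Term ratio: r(k) = \frac{2}{5} * (k+1) (k+1) / [(k+2) (k+1)] - poly over poly, x = \frac{2}{5} from leading terms; C = -\frac{5}{6} at k = 0.


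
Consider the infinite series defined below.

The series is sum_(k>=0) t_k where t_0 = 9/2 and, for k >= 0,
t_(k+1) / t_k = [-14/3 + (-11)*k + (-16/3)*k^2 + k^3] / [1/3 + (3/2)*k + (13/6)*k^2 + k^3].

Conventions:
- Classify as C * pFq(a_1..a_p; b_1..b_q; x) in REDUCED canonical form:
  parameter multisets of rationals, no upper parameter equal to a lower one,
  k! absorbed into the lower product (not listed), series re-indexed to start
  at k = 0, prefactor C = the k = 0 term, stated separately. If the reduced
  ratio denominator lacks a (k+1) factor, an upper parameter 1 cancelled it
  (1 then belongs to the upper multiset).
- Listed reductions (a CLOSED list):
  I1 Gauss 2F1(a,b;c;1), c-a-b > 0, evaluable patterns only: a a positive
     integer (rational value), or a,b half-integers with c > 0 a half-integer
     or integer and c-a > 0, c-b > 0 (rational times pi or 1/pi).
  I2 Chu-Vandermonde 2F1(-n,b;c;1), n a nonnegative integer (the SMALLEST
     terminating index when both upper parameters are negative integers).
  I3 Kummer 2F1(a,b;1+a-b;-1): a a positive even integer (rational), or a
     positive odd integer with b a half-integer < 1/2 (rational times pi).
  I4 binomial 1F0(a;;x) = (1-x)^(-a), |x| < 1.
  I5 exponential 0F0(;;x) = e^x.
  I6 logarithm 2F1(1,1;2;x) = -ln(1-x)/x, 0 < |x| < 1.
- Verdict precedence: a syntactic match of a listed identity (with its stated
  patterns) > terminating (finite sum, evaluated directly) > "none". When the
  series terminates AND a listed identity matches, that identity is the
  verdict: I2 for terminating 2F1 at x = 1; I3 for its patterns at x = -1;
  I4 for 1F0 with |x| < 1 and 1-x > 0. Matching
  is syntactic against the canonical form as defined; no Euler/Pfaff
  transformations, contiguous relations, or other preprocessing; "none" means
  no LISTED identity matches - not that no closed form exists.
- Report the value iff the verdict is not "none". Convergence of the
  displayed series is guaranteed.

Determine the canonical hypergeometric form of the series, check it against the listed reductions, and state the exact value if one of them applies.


At argument 1: a 2F1 with upper {-7, 1}, lower {1/2}, scaled by C = 9/2. Verdict: Vandermonde's identity (I2) matches (terminating 2F1 at x = 1 with n = 7, b = 1, c = 1/2). Its exact value is -9/26.

First insight: with t_0 = 9/2, factor the ratio over Q (C = 9/2): negated roots = parameters.
Ratio: r(k) = 1 * (k-7) (k+1) / [(k+1/2) (k+1)] - rational in k, leading ratio 1; with t_0 = 9/2, classification follows.
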